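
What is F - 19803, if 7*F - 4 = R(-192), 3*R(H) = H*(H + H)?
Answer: -114041/7 ≈ -16292.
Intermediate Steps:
R(H) = 2*H²/3 (R(H) = (H*(H + H))/3 = (H*(2*H))/3 = (2*H²)/3 = 2*H²/3)
F = 24580/7 (F = 4/7 + ((⅔)*(-192)²)/7 = 4/7 + ((⅔)*36864)/7 = 4/7 + (⅐)*24576 = 4/7 + 24576/7 = 24580/7 ≈ 3511.4)
F - 19803 = 24580/7 - 19803 = -114041/7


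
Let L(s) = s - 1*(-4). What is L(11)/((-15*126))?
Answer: -1/126 ≈ -0.0079365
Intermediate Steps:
L(s) = 4 + s (L(s) = s + 4 = 4 + s)
L(11)/((-15*126)) = (4 + 11)/((-15*126)) = 15/(-1890) = 15*(-1/1890) = -1/126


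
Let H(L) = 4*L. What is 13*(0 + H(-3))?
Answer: -156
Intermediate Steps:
13*(0 + H(-3)) = 13*(0 + 4*(-3)) = 13*(0 - 12) = 13*(-12) = -156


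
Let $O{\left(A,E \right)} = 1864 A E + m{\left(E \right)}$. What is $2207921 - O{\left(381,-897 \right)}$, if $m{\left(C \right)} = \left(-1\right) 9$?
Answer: $639242978$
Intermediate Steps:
$m{\left(C \right)} = -9$
$O{\left(A,E \right)} = -9 + 1864 A E$ ($O{\left(A,E \right)} = 1864 A E - 9 = -9 + 1864 A E$)
$2207921 - O{\left(381,-897 \right)} = 2207921 - \left(-9 + 1864 \cdot 381 \left(-897\right)\right) = 2207921 - \left(-9 - 637035048\right) = 2207921 - -637035057 = 2207921 + 637035057 = 639242978$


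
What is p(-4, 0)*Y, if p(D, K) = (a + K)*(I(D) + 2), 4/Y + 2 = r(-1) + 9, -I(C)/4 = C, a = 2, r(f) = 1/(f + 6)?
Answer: 20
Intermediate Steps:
r(f) = 1/(6 + f)
I(C) = -4*C
Y = 5/9 (Y = 4/(-2 + (1/(6 - 1) + 9)) = 4/(-2 + (1/5 + 9)) = 4/(-2 + (⅕ + 9)) = 4/(-2 + 46/5) = 4/(36/5) = 4*(5/36) = 5/9 ≈ 0.55556)
p(D, K) = (2 + K)*(2 - 4*D) (p(D, K) = (2 + K)*(-4*D + 2) = (2 + K)*(2 - 4*D))
p(-4, 0)*Y = (4 - 8*(-4) + 2*0 - 4*(-4)*0)*(5/9) = (4 + 32 + 0 + 0)*(5/9) = 36*(5/9) = 20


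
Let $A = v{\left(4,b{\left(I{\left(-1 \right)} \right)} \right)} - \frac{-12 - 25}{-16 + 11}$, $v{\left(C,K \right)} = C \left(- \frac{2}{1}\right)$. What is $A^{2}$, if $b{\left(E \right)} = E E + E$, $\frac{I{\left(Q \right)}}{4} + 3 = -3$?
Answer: $\frac{5929}{25} \approx 237.16$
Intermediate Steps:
$I{\left(Q \right)} = -24$ ($I{\left(Q \right)} = -12 + 4 \left(-3\right) = -12 - 12 = -24$)
$b{\left(E \right)} = E + E^{2}$ ($b{\left(E \right)} = E^{2} + E = E + E^{2}$)
$v{\left(C,K \right)} = - 2 C$ ($v{\left(C,K \right)} = C \left(\left(-2\right) 1\right) = C \left(-2\right) = - 2 C$)
$A = - \frac{77}{5}$ ($A = \left(-2\right) 4 - \frac{-12 - 25}{-16 + 11} = -8 - - \frac{37}{-5} = -8 - \left(-37\right) \left(- \frac{1}{5}\right) = -8 - \frac{37}{5} = - \frac{77}{5} \approx -15.4$)
$A^{2} = \left(- \frac{77}{5}\right)^{2} = \frac{5929}{25}$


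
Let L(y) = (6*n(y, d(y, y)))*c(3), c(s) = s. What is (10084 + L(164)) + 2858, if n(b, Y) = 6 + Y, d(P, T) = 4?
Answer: 13122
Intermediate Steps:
L(y) = 180 (L(y) = (6*(6 + 4))*3 = (6*10)*3 = 60*3 = 180)
(10084 + L(164)) + 2858 = (10084 + 180) + 2858 = 10264 + 2858 = 13122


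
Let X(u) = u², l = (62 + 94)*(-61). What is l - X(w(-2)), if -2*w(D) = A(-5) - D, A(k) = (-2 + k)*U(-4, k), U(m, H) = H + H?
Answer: -10812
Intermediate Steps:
U(m, H) = 2*H
A(k) = 2*k*(-2 + k) (A(k) = (-2 + k)*(2*k) = 2*k*(-2 + k))
l = -9516 (l = 156*(-61) = -9516)
w(D) = -35 + D/2 (w(D) = -(2*(-5)*(-2 - 5) - D)/2 = -(2*(-5)*(-7) - D)/2 = -(70 - D)/2 = -35 + D/2)
l - X(w(-2)) = -9516 - (-35 + (½)*(-2))² = -9516 - (-35 - 1)² = -9516 - 1*(-36)² = -9516 - 1*1296 = -9516 - 1296 = -10812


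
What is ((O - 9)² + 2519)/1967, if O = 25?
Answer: 2775/1967 ≈ 1.4108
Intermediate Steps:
((O - 9)² + 2519)/1967 = ((25 - 9)² + 2519)/1967 = (16² + 2519)*(1/1967) = (256 + 2519)*(1/1967) = 2775*(1/1967) = 2775/1967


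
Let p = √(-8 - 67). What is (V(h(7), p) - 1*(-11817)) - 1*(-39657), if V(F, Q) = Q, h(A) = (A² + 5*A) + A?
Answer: 51474 + 5*I*√3 ≈ 51474.0 + 8.6602*I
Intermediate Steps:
p = 5*I*√3 (p = √(-75) = 5*I*√3 ≈ 8.6602*I)
h(A) = A² + 6*A
(V(h(7), p) - 1*(-11817)) - 1*(-39657) = (5*I*√3 - 1*(-11817)) - 1*(-39657) = (5*I*√3 + 11817) + 39657 = (11817 + 5*I*√3) + 39657 = 51474 + 5*I*√3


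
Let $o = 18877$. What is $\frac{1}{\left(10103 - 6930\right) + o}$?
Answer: $\frac{1}{22050} \approx 4.5351 \cdot 10^{-5}$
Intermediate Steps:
$\frac{1}{\left(10103 - 6930\right) + o} = \frac{1}{\left(10103 - 6930\right) + 18877} = \frac{1}{3173 + 18877} = \frac{1}{22050}$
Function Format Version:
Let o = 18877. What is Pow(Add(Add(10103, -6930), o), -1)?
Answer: Rational(1, 22050) ≈ 4.5351e-5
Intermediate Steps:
Pow(Add(Add(10103, -6930), o), -1) = Pow(Add(Add(10103, -6930), 18877), -1) = Pow(Add(3173, 18877), -1) = Pow(22050, -1) = Rational(1, 22050)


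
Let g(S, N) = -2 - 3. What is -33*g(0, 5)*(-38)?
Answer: -6270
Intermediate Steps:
g(S, N) = -5
-33*g(0, 5)*(-38) = -33*(-5)*(-38) = 165*(-38) = -6270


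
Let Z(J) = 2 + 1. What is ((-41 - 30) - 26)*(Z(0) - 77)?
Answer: 7178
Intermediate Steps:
Z(J) = 3
((-41 - 30) - 26)*(Z(0) - 77) = ((-41 - 30) - 26)*(3 - 77) = (-71 - 26)*(-74) = -97*(-74) = 7178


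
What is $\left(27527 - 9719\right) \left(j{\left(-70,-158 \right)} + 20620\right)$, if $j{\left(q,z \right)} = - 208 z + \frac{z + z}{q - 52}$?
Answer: $\frac{58101841056}{61} \approx 9.5249 \cdot 10^{8}$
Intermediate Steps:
$j{\left(q,z \right)} = - 208 z + \frac{2 z}{-52 + q}$
$\left(27527 - 9719\right) \left(j{\left(-70,-158 \right)} + 20620\right) = \left(27527 - 9719\right) \left(2 \left(-158\right) \frac{1}{-52 - 70} \left(5409 - -7280\right) + 20620\right) = 17808 \left(2 \left(-158\right) \frac{1}{-122} \left(5409 + 7280\right) + 20620\right) = 17808 \left(2 \left(-158\right) \left(- \frac{1}{122}\right) 12689 + 20620\right) = 17808 \left(\frac{2004862}{61} + 20620\right) = 17808 \cdot \frac{3262682}{61} = \frac{58101841056}{61}$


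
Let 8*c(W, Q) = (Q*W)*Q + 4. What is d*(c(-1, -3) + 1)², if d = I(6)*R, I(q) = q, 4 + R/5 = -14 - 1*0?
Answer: -1215/16 ≈ -75.938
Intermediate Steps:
R = -90 (R = -20 + 5*(-14 - 1*0) = -20 + 5*(-14 + 0) = -20 + 5*(-14) = -20 - 70 = -90)
c(W, Q) = ½ + W*Q²/8 (c(W, Q) = ((Q*W)*Q + 4)/8 = (W*Q² + 4)/8 = (4 + W*Q²)/8 = ½ + W*Q²/8)
d = -540 (d = 6*(-90) = -540)
d*(c(-1, -3) + 1)² = -540*((½ + (⅛)*(-1)*(-3)²) + 1)² = -540*((½ + (⅛)*(-1)*9) + 1)² = -540*((½ - 9/8) + 1)² = -540*(-5/8 + 1)² = -540*(3/8)² = -540*9/64 = -1215/16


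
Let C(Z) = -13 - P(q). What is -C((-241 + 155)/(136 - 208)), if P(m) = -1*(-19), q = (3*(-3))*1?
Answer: 32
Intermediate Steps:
q = -9 (q = -9*1 = -9)
P(m) = 19
C(Z) = -32 (C(Z) = -13 - 1*19 = -13 - 19 = -32)
-C((-241 + 155)/(136 - 208)) = -1*(-32) = 32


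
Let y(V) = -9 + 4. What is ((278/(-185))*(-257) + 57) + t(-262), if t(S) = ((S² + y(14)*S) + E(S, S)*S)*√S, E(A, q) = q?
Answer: 81991/185 + 138598*I*√262 ≈ 443.19 + 2.2434e+6*I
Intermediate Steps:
y(V) = -5
t(S) = √S*(-5*S + 2*S²) (t(S) = ((S² - 5*S) + S*S)*√S = ((S² - 5*S) + S²)*√S = (-5*S + 2*S²)*√S = √S*(-5*S + 2*S²))
((278/(-185))*(-257) + 57) + t(-262) = ((278/(-185))*(-257) + 57) + (-262)^(3/2)*(-5 + 2*(-262)) = ((278*(-1/185))*(-257) + 57) + (-262*I*√262)*(-5 - 524) = (-278/185*(-257) + 57) - 262*I*√262*(-529) = (71446/185 + 57) + 138598*I*√262 = 81991/185 + 138598*I*√262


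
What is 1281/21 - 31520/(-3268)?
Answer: 57717/817 ≈ 70.645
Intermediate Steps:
1281/21 - 31520/(-3268) = 1281*(1/21) - 31520*(-1/3268) = 61 + 7880/817 = 57717/817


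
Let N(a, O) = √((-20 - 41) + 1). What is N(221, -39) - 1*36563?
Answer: -36563 + 2*I*√15 ≈ -36563.0 + 7.746*I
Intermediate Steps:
N(a, O) = 2*I*√15 (N(a, O) = √(-61 + 1) = √(-60) = 2*I*√15)
N(221, -39) - 1*36563 = 2*I*√15 - 1*36563 = 2*I*√15 - 36563 = -36563 + 2*I*√15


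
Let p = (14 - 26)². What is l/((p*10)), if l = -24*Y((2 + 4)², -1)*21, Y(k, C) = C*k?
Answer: 63/5 ≈ 12.600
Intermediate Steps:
p = 144 (p = (-12)² = 144)
l = 18144 (l = -(-24)*(2 + 4)²*21 = -(-24)*6²*21 = -(-24)*36*21 = -24*(-36)*21 = 864*21 = 18144)
l/((p*10)) = 18144/((144*10)) = 18144/1440 = 18144*(1/1440) = 63/5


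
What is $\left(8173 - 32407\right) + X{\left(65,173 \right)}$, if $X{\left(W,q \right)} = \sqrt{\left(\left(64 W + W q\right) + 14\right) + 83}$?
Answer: $-24234 + \sqrt{15502} \approx -24110.0$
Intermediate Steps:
$X{\left(W,q \right)} = \sqrt{97 + 64 W + W q}$ ($X{\left(W,q \right)} = \sqrt{\left(14 + 64 W + W q\right) + 83} = \sqrt{97 + 64 W + W q}$)
$\left(8173 - 32407\right) + X{\left(65,173 \right)} = \left(8173 - 32407\right) + \sqrt{97 + 64 \cdot 65 + 65 \cdot 173} = -24234 + \sqrt{97 + 4160 + 11245} = -24234 + \sqrt{15502}$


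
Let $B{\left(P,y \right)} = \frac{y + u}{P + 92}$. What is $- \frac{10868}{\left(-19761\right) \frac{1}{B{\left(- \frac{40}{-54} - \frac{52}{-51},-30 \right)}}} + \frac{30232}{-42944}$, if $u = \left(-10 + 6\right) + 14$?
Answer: $- \frac{312445624567}{380427653144} \approx -0.8213$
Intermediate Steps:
$u = 10$ ($u = -4 + 14 = 10$)
$B{\left(P,y \right)} = \frac{10 + y}{92 + P}$ ($B{\left(P,y \right)} = \frac{y + 10}{P + 92} = \frac{10 + y}{92 + P}$)
$- \frac{10868}{\left(-19761\right) \frac{1}{B{\left(- \frac{40}{-54} - \frac{52}{-51},-30 \right)}}} + \frac{30232}{-42944} = - \frac{10868}{\left(-19761\right) \frac{1}{\frac{1}{92 - \left(- \frac{52}{51} - \frac{20}{27}\right)} \left(10 - 30\right)}} + \frac{30232}{-42944} = - \frac{10868}{\left(-19761\right) \frac{1}{\frac{1}{92 - - \frac{808}{459}} \left(-20\right)}} + 30232 \left(- \frac{1}{42944}\right) = - \frac{10868}{\left(-19761\right) \frac{1}{\frac{1}{92 + \left(\frac{20}{27} + \frac{52}{51}\right)} \left(-20\right)}} - \frac{3779}{5368} = - \frac{10868}{\left(-19761\right) \frac{1}{\frac{1}{92 + \frac{808}{459}} \left(-20\right)}} - \frac{3779}{5368} = - \frac{10868}{\left(-19761\right) \frac{1}{\frac{1}{\frac{43036}{459}} \left(-20\right)}} - \frac{3779}{5368} = - \frac{10868}{\left(-19761\right) \frac{1}{\frac{459}{43036} \left(-20\right)}} - \frac{3779}{5368} = - \frac{10868}{\left(-19761\right) \frac{1}{- \frac{2295}{10759}}} - \frac{3779}{5368} = - \frac{10868}{\left(-19761\right) \left(- \frac{10759}{2295}\right)} - \frac{3779}{5368} = - \frac{10868}{\frac{70869533}{765}} - \frac{3779}{5368} = \left(-10868\right) \frac{765}{70869533} - \frac{3779}{5368} = - \frac{8314020}{70869533} - \frac{3779}{5368} = - \frac{312445624567}{380427653144}$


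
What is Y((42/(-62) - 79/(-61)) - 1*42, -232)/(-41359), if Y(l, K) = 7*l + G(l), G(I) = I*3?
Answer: 782540/78209869 ≈ 0.010006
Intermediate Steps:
G(I) = 3*I
Y(l, K) = 10*l (Y(l, K) = 7*l + 3*l = 10*l)
Y((42/(-62) - 79/(-61)) - 1*42, -232)/(-41359) = (10*((42/(-62) - 79/(-61)) - 1*42))/(-41359) = (10*((42*(-1/62) - 79*(-1/61)) - 42))*(-1/41359) = (10*((-21/31 + 79/61) - 42))*(-1/41359) = (10*(1168/1891 - 42))*(-1/41359) = (10*(-78254/1891))*(-1/41359) = -782540/1891*(-1/41359) = 782540/78209869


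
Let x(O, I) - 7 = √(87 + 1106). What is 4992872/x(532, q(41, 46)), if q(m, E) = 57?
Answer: -4368763/143 + 624109*√1193/143 ≈ 1.2019e+5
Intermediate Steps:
x(O, I) = 7 + √1193 (x(O, I) = 7 + √(87 + 1106) = 7 + √1193)
4992872/x(532, q(41, 46)) = 4992872/(7 + √1193)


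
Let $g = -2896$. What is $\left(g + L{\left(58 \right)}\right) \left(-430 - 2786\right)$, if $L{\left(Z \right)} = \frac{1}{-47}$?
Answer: $\frac{437739408}{47} \approx 9.3136 \cdot 10^{6}$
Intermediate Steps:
$L{\left(Z \right)} = - \frac{1}{47}$
$\left(g + L{\left(58 \right)}\right) \left(-430 - 2786\right) = \left(-2896 - \frac{1}{47}\right) \left(-430 - 2786\right) = \left(- \frac{136113}{47}\right) \left(-3216\right) = \frac{437739408}{47}$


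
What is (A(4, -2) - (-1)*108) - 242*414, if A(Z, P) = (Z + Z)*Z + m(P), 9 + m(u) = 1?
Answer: -100056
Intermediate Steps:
m(u) = -8 (m(u) = -9 + 1 = -8)
A(Z, P) = -8 + 2*Z**2 (A(Z, P) = (Z + Z)*Z - 8 = (2*Z)*Z - 8 = 2*Z**2 - 8 = -8 + 2*Z**2)
(A(4, -2) - (-1)*108) - 242*414 = ((-8 + 2*4**2) - (-1)*108) - 242*414 = ((-8 + 2*16) - 1*(-108)) - 100188 = ((-8 + 32) + 108) - 100188 = (24 + 108) - 100188 = 132 - 100188 = -100056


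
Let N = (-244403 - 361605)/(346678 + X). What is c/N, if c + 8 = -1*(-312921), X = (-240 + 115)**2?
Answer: -113369318639/606008 ≈ -1.8708e+5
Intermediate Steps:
X = 15625 (X = (-125)**2 = 15625)
c = 312913 (c = -8 - 1*(-312921) = -8 + 312921 = 312913)
N = -606008/362303 (N = (-244403 - 361605)/(346678 + 15625) = -606008/362303 ≈ -1.6727)
c/N = 312913/(-606008/362303) = 312913*(-362303/606008) = -113369318639/606008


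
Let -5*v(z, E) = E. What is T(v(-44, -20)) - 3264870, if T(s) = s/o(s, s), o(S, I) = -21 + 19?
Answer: -3264872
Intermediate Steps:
v(z, E) = -E/5
o(S, I) = -2
T(s) = -s/2 (T(s) = s/(-2) = s*(-½) = -s/2)
T(v(-44, -20)) - 3264870 = -(-1)*(-20)/10 - 3264870 = -½*4 - 3264870 = -2 - 3264870 = -3264872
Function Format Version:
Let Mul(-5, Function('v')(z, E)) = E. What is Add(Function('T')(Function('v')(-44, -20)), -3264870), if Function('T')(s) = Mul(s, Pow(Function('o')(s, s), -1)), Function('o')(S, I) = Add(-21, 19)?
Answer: -3264872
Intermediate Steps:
Function('v')(z, E) = Mul(Rational(-1, 5), E)
Function('o')(S, I) = -2
Function('T')(s) = Mul(Rational(-1, 2), s) (Function('T')(s) = Mul(s, Pow(-2, -1)) = Mul(s, Rational(-1, 2)) = Mul(Rational(-1, 2), s))
Add(Function('T')(Function('v')(-44, -20)), -3264870) = Add(Mul(Rational(-1, 2), Mul(Rational(-1, 5), -20)), -3264870) = Add(Mul(Rational(-1, 2), 4), -3264870) = Add(-2, -3264870) = -3264872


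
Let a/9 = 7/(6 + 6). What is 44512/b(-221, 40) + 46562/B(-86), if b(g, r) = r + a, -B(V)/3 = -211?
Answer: 121132106/114573 ≈ 1057.2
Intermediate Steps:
B(V) = 633 (B(V) = -3*(-211) = 633)
a = 21/4 (a = 9*(7/(6 + 6)) = 9*(7/12) = 21/4 ≈ 5.2500)
b(g, r) = 21/4 + r (b(g, r) = r + 21/4 = 21/4 + r)
44512/b(-221, 40) + 46562/B(-86) = 44512/(21/4 + 40) + 46562/633 = 44512/(181/4) + 46562*(1/633) = 44512*(4/181) + 46562/633 = 178048/181 + 46562/633 = 121132106/114573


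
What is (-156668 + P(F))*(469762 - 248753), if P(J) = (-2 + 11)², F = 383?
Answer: -34607136283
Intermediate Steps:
P(J) = 81 (P(J) = 9² = 81)
(-156668 + P(F))*(469762 - 248753) = (-156668 + 81)*(469762 - 248753) = -156587*221009 = -34607136283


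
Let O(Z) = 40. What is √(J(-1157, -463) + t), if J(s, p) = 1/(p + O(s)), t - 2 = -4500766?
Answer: I*√89479689131/141 ≈ 2121.5*I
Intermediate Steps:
t = -4500764 (t = 2 - 4500766 = -4500764)
J(s, p) = 1/(40 + p) (J(s, p) = 1/(p + 40) = 1/(40 + p))
√(J(-1157, -463) + t) = √(1/(40 - 463) - 4500764) = √(1/(-423) - 4500764) = √(-1/423 - 4500764) = √(-1903823173/423) = I*√89479689131/141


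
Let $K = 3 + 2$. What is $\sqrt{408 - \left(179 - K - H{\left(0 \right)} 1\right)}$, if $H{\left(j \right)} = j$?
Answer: $3 \sqrt{26} \approx 15.297$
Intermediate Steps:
$K = 5$
$\sqrt{408 - \left(179 - K - H{\left(0 \right)} 1\right)} = \sqrt{408 + \left(-179 + \left(5 + 0 \cdot 1\right)\right)} = \sqrt{408 + \left(-179 + \left(5 + 0\right)\right)} = \sqrt{408 + \left(-179 + 5\right)} = \sqrt{408 - 174} = \sqrt{234} = 3 \sqrt{26}$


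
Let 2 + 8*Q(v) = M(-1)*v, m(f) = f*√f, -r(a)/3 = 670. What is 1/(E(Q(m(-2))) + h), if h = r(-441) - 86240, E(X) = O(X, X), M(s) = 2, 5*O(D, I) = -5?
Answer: -1/88251 ≈ -1.1331e-5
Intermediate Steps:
O(D, I) = -1 (O(D, I) = (⅕)*(-5) = -1)
r(a) = -2010 (r(a) = -3*670 = -2010)
m(f) = f^(3/2)
Q(v) = -¼ + v/4 (Q(v) = -¼ + (2*v)/8 = -¼ + v/4)
E(X) = -1
h = -88250 (h = -2010 - 86240 = -88250)
1/(E(Q(m(-2))) + h) = 1/(-1 - 88250) = 1/(-88251) = -1/88251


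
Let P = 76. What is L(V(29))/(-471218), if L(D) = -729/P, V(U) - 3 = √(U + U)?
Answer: 729/35812568 ≈ 2.0356e-5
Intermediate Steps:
V(U) = 3 + √2*√U (V(U) = 3 + √(U + U) = 3 + √(2*U) = 3 + √2*√U)
L(D) = -729/76
L(V(29))/(-471218) = -729/76/(-471218) = -729/76*(-1/471218) = 729/35812568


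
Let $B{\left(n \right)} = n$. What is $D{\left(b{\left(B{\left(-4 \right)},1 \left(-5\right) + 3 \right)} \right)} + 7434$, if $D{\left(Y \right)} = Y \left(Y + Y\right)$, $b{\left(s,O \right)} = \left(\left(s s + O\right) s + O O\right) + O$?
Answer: $13266$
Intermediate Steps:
$b{\left(s,O \right)} = O + O^{2} + s \left(O + s^{2}\right)$ ($b{\left(s,O \right)} = \left(\left(s^{2} + O\right) s + O^{2}\right) + O = \left(\left(O + s^{2}\right) s + O^{2}\right) + O = \left(s \left(O + s^{2}\right) + O^{2}\right) + O = \left(O^{2} + s \left(O + s^{2}\right)\right) + O = O + O^{2} + s \left(O + s^{2}\right)$)
$D{\left(Y \right)} = 2 Y^{2}$ ($D{\left(Y \right)} = Y 2 Y = 2 Y^{2}$)
$D{\left(b{\left(B{\left(-4 \right)},1 \left(-5\right) + 3 \right)} \right)} + 7434 = 2 \left(\left(1 \left(-5\right) + 3\right) + \left(1 \left(-5\right) + 3\right)^{2} + \left(-4\right)^{3} + \left(1 \left(-5\right) + 3\right) \left(-4\right)\right)^{2} + 7434 = 2 \left(\left(-5 + 3\right) + \left(-5 + 3\right)^{2} - 64 + \left(-5 + 3\right) \left(-4\right)\right)^{2} + 7434 = 2 \left(-2 + \left(-2\right)^{2} - 64 - -8\right)^{2} + 7434 = 2 \left(-2 + 4 - 64 + 8\right)^{2} + 7434 = 2 \left(-54\right)^{2} + 7434 = 2 \cdot 2916 + 7434 = 5832 + 7434 = 13266$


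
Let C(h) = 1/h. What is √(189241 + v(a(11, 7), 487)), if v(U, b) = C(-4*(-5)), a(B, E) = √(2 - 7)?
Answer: √18924105/10 ≈ 435.02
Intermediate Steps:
a(B, E) = I*√5 (a(B, E) = √(-5) = I*√5)
v(U, b) = 1/20 (v(U, b) = 1/(-4*(-5)) = 1/20)
√(189241 + v(a(11, 7), 487)) = √(189241 + 1/20) = √(3784821/20) = √18924105/10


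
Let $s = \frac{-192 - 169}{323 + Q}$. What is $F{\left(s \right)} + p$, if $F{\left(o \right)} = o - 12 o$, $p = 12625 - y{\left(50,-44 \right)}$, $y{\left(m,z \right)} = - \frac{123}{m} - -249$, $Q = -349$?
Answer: $\frac{3973362}{325} \approx 12226.0$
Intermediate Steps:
$y{\left(m,z \right)} = 249 - \frac{123}{m}$ ($y{\left(m,z \right)} = - \frac{123}{m} + 249 = 249 - \frac{123}{m}$)
$s = \frac{361}{26}$ ($s = \frac{-192 - 169}{323 - 349} = - \frac{361}{-26} = \left(-361\right) \left(- \frac{1}{26}\right) = \frac{361}{26} \approx 13.885$)
$p = \frac{618923}{50}$ ($p = 12625 - \left(249 - \frac{123}{50}\right) = 12625 - \frac{12327}{50} = \frac{618923}{50} \approx 12378.0$)
$F{\left(o \right)} = - 11 o$
$F{\left(s \right)} + p = \left(-11\right) \frac{361}{26} + \frac{618923}{50} = - \frac{3971}{26} + \frac{618923}{50} = \frac{3973362}{325}$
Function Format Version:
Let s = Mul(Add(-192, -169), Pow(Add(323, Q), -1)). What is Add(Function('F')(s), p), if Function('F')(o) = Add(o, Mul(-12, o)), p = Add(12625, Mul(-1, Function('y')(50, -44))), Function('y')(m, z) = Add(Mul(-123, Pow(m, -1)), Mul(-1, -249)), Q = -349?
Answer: Rational(3973362, 325) ≈ 12226.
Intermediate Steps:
Function('y')(m, z) = Add(249, Mul(-123, Pow(m, -1))) (Function('y')(m, z) = Add(Mul(-123, Pow(m, -1)), 249) = Add(249, Mul(-123, Pow(m, -1))))
s = Rational(361, 26) (s = Mul(Add(-192, -169), Pow(Add(323, -349), -1)) = Mul(-361, Pow(-26, -1)) = Mul(-361, Rational(-1, 26)) = Rational(361, 26) ≈ 13.885)
p = Rational(618923, 50) (p = Add(12625, Mul(-1, Add(249, Mul(-123, Pow(50, -1))))) = Add(12625, Mul(-1, Add(249, Mul(-123, Rational(1, 50))))) = Add(12625, Mul(-1, Add(249, Rational(-123, 50)))) = Add(12625, Mul(-1, Rational(12327, 50))) = Add(12625, Rational(-12327, 50)) = Rational(618923, 50) ≈ 12378.)
Function('F')(o) = Mul(-11, o)
Add(Function('F')(s), p) = Add(Mul(-11, Rational(361, 26)), Rational(618923, 50)) = Add(Rational(-3971, 26), Rational(618923, 50)) = Rational(3973362, 325)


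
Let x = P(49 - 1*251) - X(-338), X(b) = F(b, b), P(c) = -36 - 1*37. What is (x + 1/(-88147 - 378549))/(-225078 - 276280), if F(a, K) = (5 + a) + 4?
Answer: -119474175/233981773168 ≈ -0.00051061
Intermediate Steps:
F(a, K) = 9 + a
P(c) = -73 (P(c) = -36 - 37 = -73)
X(b) = 9 + b
x = 256 (x = -73 - (9 - 338) = -73 - 1*(-329) = -73 + 329 = 256)
(x + 1/(-88147 - 378549))/(-225078 - 276280) = (256 + 1/(-88147 - 378549))/(-225078 - 276280) = (256 + 1/(-466696))/(-501358) = (256 - 1/466696)*(-1/501358) = (119474175/466696)*(-1/501358) = -119474175/233981773168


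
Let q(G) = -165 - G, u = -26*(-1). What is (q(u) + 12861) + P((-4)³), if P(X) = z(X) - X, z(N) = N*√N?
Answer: 12734 - 512*I ≈ 12734.0 - 512.0*I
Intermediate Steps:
u = 26
z(N) = N^(3/2)
P(X) = X^(3/2) - X
(q(u) + 12861) + P((-4)³) = ((-165 - 1*26) + 12861) + (((-4)³)^(3/2) - 1*(-4)³) = ((-165 - 26) + 12861) + ((-64)^(3/2) - 1*(-64)) = (-191 + 12861) + (-512*I + 64) = 12670 + (64 - 512*I) = 12734 - 512*I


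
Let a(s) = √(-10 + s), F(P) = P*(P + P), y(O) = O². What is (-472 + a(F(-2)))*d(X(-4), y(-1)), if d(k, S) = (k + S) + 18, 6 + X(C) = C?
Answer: -4248 + 9*I*√2 ≈ -4248.0 + 12.728*I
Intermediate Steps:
F(P) = 2*P² (F(P) = P*(2*P) = 2*P²)
X(C) = -6 + C
d(k, S) = 18 + S + k (d(k, S) = (S + k) + 18 = 18 + S + k)
(-472 + a(F(-2)))*d(X(-4), y(-1)) = (-472 + √(-10 + 2*(-2)²))*(18 + (-1)² + (-6 - 4)) = (-472 + √(-10 + 2*4))*(18 + 1 - 10) = (-472 + √(-10 + 8))*9 = (-472 + √(-2))*9 = (-472 + I*√2)*9 = -4248 + 9*I*√2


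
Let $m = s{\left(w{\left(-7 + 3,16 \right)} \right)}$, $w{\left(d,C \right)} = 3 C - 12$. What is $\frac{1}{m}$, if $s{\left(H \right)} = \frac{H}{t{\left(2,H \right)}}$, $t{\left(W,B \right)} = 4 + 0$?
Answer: $\frac{1}{9} \approx 0.11111$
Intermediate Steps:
$t{\left(W,B \right)} = 4$
$w{\left(d,C \right)} = -12 + 3 C$
$s{\left(H \right)} = \frac{H}{4}$
$m = 9$ ($m = \frac{-12 + 3 \cdot 16}{4} = \frac{-12 + 48}{4} = \frac{1}{4} \cdot 36 = 9$)
$\frac{1}{m} = \frac{1}{9}$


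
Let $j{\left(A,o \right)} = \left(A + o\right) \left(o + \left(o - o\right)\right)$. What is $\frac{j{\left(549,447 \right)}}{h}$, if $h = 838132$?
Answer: $\frac{111303}{209533} \approx 0.5312$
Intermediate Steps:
$j{\left(A,o \right)} = o \left(A + o\right)$ ($j{\left(A,o \right)} = \left(A + o\right) \left(o + 0\right) = \left(A + o\right) o = o \left(A + o\right)$)
$\frac{j{\left(549,447 \right)}}{h} = \frac{447 \left(549 + 447\right)}{838132} = 447 \cdot 996 \cdot \frac{1}{838132} = 445212 \cdot \frac{1}{838132} = \frac{111303}{209533}$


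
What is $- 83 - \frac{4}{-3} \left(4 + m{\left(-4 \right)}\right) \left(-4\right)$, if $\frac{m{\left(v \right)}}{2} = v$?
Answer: $- \frac{5312}{3} \approx -1770.7$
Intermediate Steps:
$m{\left(v \right)} = 2 v$
$- 83 - \frac{4}{-3} \left(4 + m{\left(-4 \right)}\right) \left(-4\right) = - 83 - \frac{4}{-3} \left(4 + 2 \left(-4\right)\right) \left(-4\right) = - 83 \left(-4\right) \left(- \frac{1}{3}\right) \left(4 - 8\right) \left(-4\right) = - 83 \cdot \frac{4}{3} \left(-4\right) \left(-4\right) = \left(-83\right) \left(- \frac{16}{3}\right) \left(-4\right) = \frac{1328}{3} \left(-4\right) = - \frac{5312}{3}$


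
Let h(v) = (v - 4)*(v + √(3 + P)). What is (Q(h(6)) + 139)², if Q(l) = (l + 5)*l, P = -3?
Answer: 117649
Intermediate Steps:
h(v) = v*(-4 + v) (h(v) = (v - 4)*(v + √(3 - 3)) = (-4 + v)*(v + √0) = (-4 + v)*(v + 0) = (-4 + v)*v = v*(-4 + v))
Q(l) = l*(5 + l) (Q(l) = (5 + l)*l = l*(5 + l))
(Q(h(6)) + 139)² = ((6*(-4 + 6))*(5 + 6*(-4 + 6)) + 139)² = ((6*2)*(5 + 6*2) + 139)² = (12*(5 + 12) + 139)² = (12*17 + 139)² = (204 + 139)² = 343² = 117649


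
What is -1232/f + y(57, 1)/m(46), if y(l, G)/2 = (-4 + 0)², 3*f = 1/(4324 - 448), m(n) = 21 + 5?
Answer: -186234032/13 ≈ -1.4326e+7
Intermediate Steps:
m(n) = 26
f = 1/11628 (f = 1/(3*(4324 - 448)) = (⅓)/3876 = (⅓)*(1/3876) = 1/11628 ≈ 8.5999e-5)
y(l, G) = 32 (y(l, G) = 2*(-4 + 0)² = 2*(-4)² = 2*16 = 32)
-1232/f + y(57, 1)/m(46) = -1232/1/11628 + 32/26 = -1232*11628 + 32*(1/26) = -14325696 + 16/13 = -186234032/13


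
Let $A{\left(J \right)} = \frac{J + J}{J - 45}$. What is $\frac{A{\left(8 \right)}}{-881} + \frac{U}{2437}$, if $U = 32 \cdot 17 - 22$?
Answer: $\frac{17054626}{79438889} \approx 0.21469$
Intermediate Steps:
$A{\left(J \right)} = \frac{2 J}{-45 + J}$
$U = 522$ ($U = 544 - 22 = 522$)
$\frac{A{\left(8 \right)}}{-881} + \frac{U}{2437} = \frac{2 \cdot 8 \frac{1}{-45 + 8}}{-881} + \frac{522}{2437} = 2 \cdot 8 \frac{1}{-37} \left(- \frac{1}{881}\right) + 522 \cdot \frac{1}{2437} = 2 \cdot 8 \left(- \frac{1}{37}\right) \left(- \frac{1}{881}\right) + \frac{522}{2437} = \left(- \frac{16}{37}\right) \left(- \frac{1}{881}\right) + \frac{522}{2437} = \frac{16}{32597} + \frac{522}{2437} = \frac{17054626}{79438889}$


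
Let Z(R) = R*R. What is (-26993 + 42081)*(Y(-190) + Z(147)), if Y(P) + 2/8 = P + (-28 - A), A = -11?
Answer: 322909604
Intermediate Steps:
Z(R) = R**2
Y(P) = -69/4 + P (Y(P) = -1/4 + (P + (-28 - 1*(-11))) = -1/4 + (P + (-28 + 11)) = -1/4 + (P - 17) = -1/4 + (-17 + P) = -69/4 + P)
(-26993 + 42081)*(Y(-190) + Z(147)) = (-26993 + 42081)*((-69/4 - 190) + 147**2) = 15088*(-829/4 + 21609) = 15088*(85607/4) = 322909604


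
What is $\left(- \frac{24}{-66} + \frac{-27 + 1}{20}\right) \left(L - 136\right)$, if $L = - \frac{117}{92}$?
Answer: $\frac{1300787}{10120} \approx 128.54$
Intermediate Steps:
$L = - \frac{117}{92}$ ($L = \left(-117\right) \frac{1}{92} = - \frac{117}{92} \approx -1.2717$)
$\left(- \frac{24}{-66} + \frac{-27 + 1}{20}\right) \left(L - 136\right) = \left(- \frac{24}{-66} + \frac{-27 + 1}{20}\right) \left(- \frac{117}{92} - 136\right) = \left(\left(-24\right) \left(- \frac{1}{66}\right) - \frac{13}{10}\right) \left(- \frac{12629}{92}\right) = \left(\frac{4}{11} - \frac{13}{10}\right) \left(- \frac{12629}{92}\right) = \left(- \frac{103}{110}\right) \left(- \frac{12629}{92}\right) = \frac{1300787}{10120}$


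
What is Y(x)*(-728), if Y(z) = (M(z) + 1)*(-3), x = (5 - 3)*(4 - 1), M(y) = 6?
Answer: 15288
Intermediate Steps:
x = 6 (x = 2*3 = 6)
Y(z) = -21 (Y(z) = (6 + 1)*(-3) = 7*(-3) = -21)
Y(x)*(-728) = -21*(-728) = 15288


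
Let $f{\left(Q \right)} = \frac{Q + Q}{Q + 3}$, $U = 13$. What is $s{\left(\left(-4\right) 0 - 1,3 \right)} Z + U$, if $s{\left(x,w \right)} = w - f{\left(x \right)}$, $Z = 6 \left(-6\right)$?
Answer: $-131$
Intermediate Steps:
$f{\left(Q \right)} = \frac{2 Q}{3 + Q}$
$Z = -36$
$s{\left(x,w \right)} = w - \frac{2 x}{3 + x}$
$s{\left(\left(-4\right) 0 - 1,3 \right)} Z + U = \frac{- 2 \left(\left(-4\right) 0 - 1\right) + 3 \left(3 - 1\right)}{3 - 1} \left(-36\right) + 13 = \frac{- 2 \left(0 - 1\right) + 3 \left(3 + \left(0 - 1\right)\right)}{3 + \left(0 - 1\right)} \left(-36\right) + 13 = \frac{\left(-2\right) \left(-1\right) + 3 \left(3 - 1\right)}{3 - 1} \left(-36\right) + 13 = \frac{2 + 3 \cdot 2}{2} \left(-36\right) + 13 = \frac{2 + 6}{2} \left(-36\right) + 13 = \frac{1}{2} \cdot 8 \left(-36\right) + 13 = 4 \left(-36\right) + 13 = -144 + 13 = -131$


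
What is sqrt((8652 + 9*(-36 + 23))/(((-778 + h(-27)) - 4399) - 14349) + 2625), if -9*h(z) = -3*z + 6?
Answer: sqrt(27843990)/103 ≈ 51.230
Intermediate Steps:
h(z) = -2/3 + z/3 (h(z) = -(-3*z + 6)/9 = -(6 - 3*z)/9 = -2/3 + z/3)
sqrt((8652 + 9*(-36 + 23))/(((-778 + h(-27)) - 4399) - 14349) + 2625) = sqrt((8652 + 9*(-36 + 23))/(((-778 + (-2/3 + (1/3)*(-27))) - 4399) - 14349) + 2625) = sqrt((8652 + 9*(-13))/(((-778 + (-2/3 - 9)) - 4399) - 14349) + 2625) = sqrt((8652 - 117)/(((-778 - 29/3) - 4399) - 14349) + 2625) = sqrt(8535/((-2363/3 - 4399) - 14349) + 2625) = sqrt(8535/(-15560/3 - 14349) + 2625) = sqrt(8535/(-58607/3) + 2625) = sqrt(8535*(-3/58607) + 2625) = sqrt(-45/103 + 2625) = sqrt(270330/103) = sqrt(27843990)/103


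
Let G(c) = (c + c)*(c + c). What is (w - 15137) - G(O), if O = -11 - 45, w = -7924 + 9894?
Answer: -25711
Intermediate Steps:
w = 1970
O = -56
G(c) = 4*c² (G(c) = (2*c)*(2*c) = 4*c²)
(w - 15137) - G(O) = (1970 - 15137) - 4*(-56)² = -13167 - 4*3136 = -13167 - 1*12544 = -13167 - 12544 = -25711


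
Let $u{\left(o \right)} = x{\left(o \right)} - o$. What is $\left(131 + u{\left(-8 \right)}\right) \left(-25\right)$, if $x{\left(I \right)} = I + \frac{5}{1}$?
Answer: $-3400$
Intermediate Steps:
$x{\left(I \right)} = 5 + I$ ($x{\left(I \right)} = I + 5 \cdot 1 = I + 5 = 5 + I$)
$u{\left(o \right)} = 5$ ($u{\left(o \right)} = \left(5 + o\right) - o = 5$)
$\left(131 + u{\left(-8 \right)}\right) \left(-25\right) = \left(131 + 5\right) \left(-25\right) = 136 \left(-25\right) = -3400$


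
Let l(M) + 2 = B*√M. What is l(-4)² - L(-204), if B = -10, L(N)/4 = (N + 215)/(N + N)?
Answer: -40381/102 + 80*I ≈ -395.89 + 80.0*I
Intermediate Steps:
L(N) = 2*(215 + N)/N (L(N) = 4*((N + 215)/(N + N)) = 4*((215 + N)/((2*N))) = 4*((215 + N)*(1/(2*N))) = 4*((215 + N)/(2*N)) = 2*(215 + N)/N)
l(M) = -2 - 10*√M
l(-4)² - L(-204) = (-2 - 20*I)² - (2 + 430/(-204)) = (-2 - 20*I)² - (2 + 430*(-1/204)) = (-2 - 20*I)² - (2 - 215/102) = (-2 - 20*I)² - 1*(-11/102) = (-2 - 20*I)² + 11/102 = 11/102 + (-2 - 20*I)²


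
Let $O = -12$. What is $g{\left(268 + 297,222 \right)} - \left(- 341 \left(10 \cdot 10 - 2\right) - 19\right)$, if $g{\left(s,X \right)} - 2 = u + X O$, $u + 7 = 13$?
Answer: $30781$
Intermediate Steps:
$u = 6$ ($u = -7 + 13 = 6$)
$g{\left(s,X \right)} = 8 - 12 X$ ($g{\left(s,X \right)} = 2 + \left(6 + X \left(-12\right)\right) = 2 - \left(-6 + 12 X\right) = 8 - 12 X$)
$g{\left(268 + 297,222 \right)} - \left(- 341 \left(10 \cdot 10 - 2\right) - 19\right) = \left(8 - 2664\right) - \left(- 341 \left(10 \cdot 10 - 2\right) - 19\right) = \left(8 - 2664\right) - \left(- 341 \left(100 - 2\right) - 19\right) = -2656 - \left(\left(-341\right) 98 - 19\right) = -2656 - \left(-33418 - 19\right) = -2656 - -33437 = -2656 + 33437 = 30781$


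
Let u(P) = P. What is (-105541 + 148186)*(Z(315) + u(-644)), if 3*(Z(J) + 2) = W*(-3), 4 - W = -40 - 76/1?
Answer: -32666070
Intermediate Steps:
W = 120 (W = 4 - (-40 - 76/1) = 4 - (-40 - 76*1) = 4 - (-40 - 76) = 4 - 1*(-116) = 4 + 116 = 120)
Z(J) = -122 (Z(J) = -2 + (120*(-3))/3 = -2 + (⅓)*(-360) = -2 - 120 = -122)
(-105541 + 148186)*(Z(315) + u(-644)) = (-105541 + 148186)*(-122 - 644) = 42645*(-766) = -32666070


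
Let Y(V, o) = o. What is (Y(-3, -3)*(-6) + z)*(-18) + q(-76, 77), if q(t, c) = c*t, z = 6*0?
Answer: -6176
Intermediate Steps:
z = 0
(Y(-3, -3)*(-6) + z)*(-18) + q(-76, 77) = (-3*(-6) + 0)*(-18) + 77*(-76) = (18 + 0)*(-18) - 5852 = 18*(-18) - 5852 = -324 - 5852 = -6176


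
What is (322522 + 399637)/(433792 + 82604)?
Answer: 722159/516396 ≈ 1.3985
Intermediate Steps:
(322522 + 399637)/(433792 + 82604) = 722159/516396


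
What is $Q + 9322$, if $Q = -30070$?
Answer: $-20748$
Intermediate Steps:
$Q + 9322 = -30070 + 9322 = -20748$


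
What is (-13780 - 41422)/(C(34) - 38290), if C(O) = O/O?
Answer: 55202/38289 ≈ 1.4417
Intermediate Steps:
C(O) = 1
(-13780 - 41422)/(C(34) - 38290) = (-13780 - 41422)/(1 - 38290) = -55202/(-38289) = -55202*(-1/38289) = 55202/38289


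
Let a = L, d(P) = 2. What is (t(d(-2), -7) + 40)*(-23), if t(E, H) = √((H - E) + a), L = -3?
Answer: -920 - 46*I*√3 ≈ -920.0 - 79.674*I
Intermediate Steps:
a = -3
t(E, H) = √(-3 + H - E) (t(E, H) = √((H - E) - 3) = √(-3 + H - E))
(t(d(-2), -7) + 40)*(-23) = (√(-3 - 7 - 1*2) + 40)*(-23) = (√(-3 - 7 - 2) + 40)*(-23) = (√(-12) + 40)*(-23) = (2*I*√3 + 40)*(-23) = (40 + 2*I*√3)*(-23) = -920 - 46*I*√3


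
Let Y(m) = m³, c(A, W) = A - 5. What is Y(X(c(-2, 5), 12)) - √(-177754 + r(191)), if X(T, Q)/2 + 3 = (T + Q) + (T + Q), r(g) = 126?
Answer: 2744 - 22*I*√367 ≈ 2744.0 - 421.46*I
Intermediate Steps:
c(A, W) = -5 + A
X(T, Q) = -6 + 4*Q + 4*T (X(T, Q) = -6 + 2*((T + Q) + (T + Q)) = -6 + 2*((Q + T) + (Q + T)) = -6 + 2*(2*Q + 2*T) = -6 + (4*Q + 4*T) = -6 + 4*Q + 4*T)
Y(X(c(-2, 5), 12)) - √(-177754 + r(191)) = (-6 + 4*12 + 4*(-5 - 2))³ - √(-177754 + 126) = (-6 + 48 + 4*(-7))³ - √(-177628) = (-6 + 48 - 28)³ - 22*I*√367 = 14³ - 22*I*√367 = 2744 - 22*I*√367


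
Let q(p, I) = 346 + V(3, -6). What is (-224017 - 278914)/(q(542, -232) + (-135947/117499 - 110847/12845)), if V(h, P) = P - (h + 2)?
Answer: -759061011513805/490836358557 ≈ -1546.5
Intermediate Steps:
V(h, P) = -2 + P - h (V(h, P) = P - (2 + h) = P + (-2 - h) = -2 + P - h)
q(p, I) = 335 (q(p, I) = 346 + (-2 - 6 - 1*3) = 346 + (-2 - 6 - 3) = 346 - 11 = 335)
(-224017 - 278914)/(q(542, -232) + (-135947/117499 - 110847/12845)) = (-224017 - 278914)/(335 + (-135947/117499 - 110847/12845)) = -502931/(335 + (-135947*1/117499 - 110847*1/12845)) = -502931/(335 + (-135947/117499 - 110847/12845)) = -502931/(335 - 14770650868/1509274655) = -502931/490836358557/1509274655 = -502931*1509274655/490836358557 = -759061011513805/490836358557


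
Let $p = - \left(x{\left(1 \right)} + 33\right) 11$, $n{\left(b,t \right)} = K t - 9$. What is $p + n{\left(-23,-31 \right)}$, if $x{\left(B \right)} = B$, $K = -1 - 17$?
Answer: $175$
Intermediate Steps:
$K = -18$ ($K = -1 - 17 = -18$)
$n{\left(b,t \right)} = -9 - 18 t$ ($n{\left(b,t \right)} = - 18 t - 9 = -9 - 18 t$)
$p = -374$ ($p = - \left(1 + 33\right) 11 = - 34 \cdot 11 = \left(-1\right) 374 = -374$)
$p + n{\left(-23,-31 \right)} = -374 - -549 = -374 + \left(-9 + 558\right) = -374 + 549 = 175$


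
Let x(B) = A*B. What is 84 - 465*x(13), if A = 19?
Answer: -114771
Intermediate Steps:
x(B) = 19*B
84 - 465*x(13) = 84 - 8835*13 = 84 - 465*247 = 84 - 114855 = -114771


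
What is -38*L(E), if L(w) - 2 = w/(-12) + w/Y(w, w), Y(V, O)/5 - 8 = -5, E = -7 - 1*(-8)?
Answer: -2261/30 ≈ -75.367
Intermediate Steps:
E = 1 (E = -7 + 8 = 1)
Y(V, O) = 15 (Y(V, O) = 40 + 5*(-5) = 40 - 25 = 15)
L(w) = 2 - w/60 (L(w) = 2 + (w/(-12) + w/15) = 2 + (w*(-1/12) + w*(1/15)) = 2 + (-w/12 + w/15) = 2 - w/60)
-38*L(E) = -38*(2 - 1/60*1) = -38*(2 - 1/60) = -38*119/60 = -2261/30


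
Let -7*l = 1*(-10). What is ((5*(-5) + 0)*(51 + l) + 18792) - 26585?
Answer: -63726/7 ≈ -9103.7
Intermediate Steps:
l = 10/7 (l = -(-10)/7 = -1/7*(-10) = 10/7 ≈ 1.4286)
((5*(-5) + 0)*(51 + l) + 18792) - 26585 = ((5*(-5) + 0)*(51 + 10/7) + 18792) - 26585 = ((-25 + 0)*(367/7) + 18792) - 26585 = (-25*367/7 + 18792) - 26585 = (-9175/7 + 18792) - 26585 = 122369/7 - 26585 = -63726/7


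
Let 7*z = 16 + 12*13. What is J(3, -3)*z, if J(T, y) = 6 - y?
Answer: 1548/7 ≈ 221.14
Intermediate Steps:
z = 172/7 (z = (16 + 12*13)/7 = (16 + 156)/7 = (⅐)*172 = 172/7 ≈ 24.571)
J(3, -3)*z = (6 - 1*(-3))*(172/7) = (6 + 3)*(172/7) = 9*(172/7) = 1548/7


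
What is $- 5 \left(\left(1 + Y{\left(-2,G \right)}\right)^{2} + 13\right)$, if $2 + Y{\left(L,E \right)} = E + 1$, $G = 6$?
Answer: $-245$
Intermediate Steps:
$Y{\left(L,E \right)} = -1 + E$ ($Y{\left(L,E \right)} = -2 + \left(E + 1\right) = -2 + \left(1 + E\right) = -1 + E$)
$- 5 \left(\left(1 + Y{\left(-2,G \right)}\right)^{2} + 13\right) = - 5 \left(\left(1 + \left(-1 + 6\right)\right)^{2} + 13\right) = - 5 \left(\left(1 + 5\right)^{2} + 13\right) = - 5 \left(6^{2} + 13\right) = - 5 \left(36 + 13\right) = \left(-5\right) 49 = -245$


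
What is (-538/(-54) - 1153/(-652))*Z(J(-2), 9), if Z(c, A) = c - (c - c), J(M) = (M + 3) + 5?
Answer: 206519/2934 ≈ 70.388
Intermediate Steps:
J(M) = 8 + M (J(M) = (3 + M) + 5 = 8 + M)
Z(c, A) = c (Z(c, A) = c - 1*0 = c + 0 = c)
(-538/(-54) - 1153/(-652))*Z(J(-2), 9) = (-538/(-54) - 1153/(-652))*(8 - 2) = (-538*(-1/54) - 1153*(-1/652))*6 = (269/27 + 1153/652)*6 = (206519/17604)*6 = 206519/2934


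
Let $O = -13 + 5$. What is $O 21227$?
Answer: $-169816$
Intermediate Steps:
$O = -8$
$O 21227 = \left(-8\right) 21227 = -169816$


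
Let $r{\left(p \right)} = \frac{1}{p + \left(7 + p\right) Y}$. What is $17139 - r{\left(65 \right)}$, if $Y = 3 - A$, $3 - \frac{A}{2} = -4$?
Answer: $\frac{12460054}{727} \approx 17139.0$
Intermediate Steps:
$A = 14$ ($A = 6 - -8 = 6 + 8 = 14$)
$Y = -11$ ($Y = 3 - 14 = -11$)
$r{\left(p \right)} = \frac{1}{-77 - 10 p}$ ($r{\left(p \right)} = \frac{1}{p + \left(7 + p\right) \left(-11\right)} = \frac{1}{p - \left(77 + 11 p\right)} = \frac{1}{-77 - 10 p}$)
$17139 - r{\left(65 \right)} = 17139 - - \frac{1}{77 + 10 \cdot 65} = 17139 - - \frac{1}{77 + 650} = 17139 - - \frac{1}{727} = 17139 + \frac{1}{727} = \frac{12460054}{727}$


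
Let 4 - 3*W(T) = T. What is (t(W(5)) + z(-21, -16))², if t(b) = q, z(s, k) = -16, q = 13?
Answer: 9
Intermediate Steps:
W(T) = 4/3 - T/3
t(b) = 13
(t(W(5)) + z(-21, -16))² = (13 - 16)² = (-3)² = 9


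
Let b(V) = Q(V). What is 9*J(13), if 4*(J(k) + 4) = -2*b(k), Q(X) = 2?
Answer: -45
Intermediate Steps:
b(V) = 2
J(k) = -5 (J(k) = -4 + (-2*2)/4 = -4 + (¼)*(-4) = -4 - 1 = -5)
9*J(13) = 9*(-5) = -45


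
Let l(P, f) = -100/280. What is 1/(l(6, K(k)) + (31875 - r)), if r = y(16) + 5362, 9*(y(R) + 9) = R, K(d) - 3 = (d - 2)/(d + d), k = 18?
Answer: 126/3341503 ≈ 3.7708e-5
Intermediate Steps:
K(d) = 3 + (-2 + d)/(2*d) (K(d) = 3 + (d - 2)/(d + d) = 3 + (-2 + d)/((2*d)) = 3 + (-2 + d)*(1/(2*d)) = 3 + (-2 + d)/(2*d))
y(R) = -9 + R/9
r = 48193/9 (r = (-9 + (⅑)*16) + 5362 = (-9 + 16/9) + 5362 = -65/9 + 5362 = 48193/9 ≈ 5354.8)
l(P, f) = -5/14 (l(P, f) = -100*1/280 = -5/14)
1/(l(6, K(k)) + (31875 - r)) = 1/(-5/14 + (31875 - 1*48193/9)) = 1/(-5/14 + (31875 - 48193/9)) = 1/(-5/14 + 238682/9) = 1/(3341503/126) = 126/3341503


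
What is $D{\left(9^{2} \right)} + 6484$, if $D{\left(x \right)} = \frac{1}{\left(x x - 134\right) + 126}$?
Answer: $\frac{42489653}{6553} \approx 6484.0$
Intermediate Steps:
$D{\left(x \right)} = \frac{1}{-8 + x^{2}}$ ($D{\left(x \right)} = \frac{1}{\left(x^{2} - 134\right) + 126} = \frac{1}{\left(-134 + x^{2}\right) + 126} = \frac{1}{-8 + x^{2}}$)
$D{\left(9^{2} \right)} + 6484 = \frac{1}{-8 + \left(9^{2}\right)^{2}} + 6484 = \frac{1}{-8 + 81^{2}} + 6484 = \frac{1}{-8 + 6561} + 6484 = \frac{1}{6553} + 6484 = \frac{42489653}{6553}$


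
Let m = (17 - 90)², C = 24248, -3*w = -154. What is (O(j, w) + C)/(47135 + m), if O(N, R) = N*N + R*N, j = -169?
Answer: 132401/157392 ≈ 0.84122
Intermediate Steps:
w = 154/3 (w = -⅓*(-154) = 154/3 ≈ 51.333)
O(N, R) = N² + N*R
m = 5329 (m = (-73)² = 5329)
(O(j, w) + C)/(47135 + m) = (-169*(-169 + 154/3) + 24248)/(47135 + 5329) = (-169*(-353/3) + 24248)/52464 = (59657/3 + 24248)*(1/52464) = (132401/3)*(1/52464) = 132401/157392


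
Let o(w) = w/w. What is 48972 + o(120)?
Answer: 48973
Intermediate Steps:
o(w) = 1
48972 + o(120) = 48972 + 1 = 48973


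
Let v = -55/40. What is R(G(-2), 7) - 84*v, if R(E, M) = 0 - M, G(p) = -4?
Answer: 217/2 ≈ 108.50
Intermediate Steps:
v = -11/8 (v = -55*1/40 = -11/8 ≈ -1.3750)
R(E, M) = -M
R(G(-2), 7) - 84*v = -1*7 - 84*(-11/8) = -7 + 231/2 = 217/2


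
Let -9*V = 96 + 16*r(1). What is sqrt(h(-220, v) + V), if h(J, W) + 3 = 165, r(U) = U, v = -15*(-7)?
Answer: sqrt(1346)/3 ≈ 12.229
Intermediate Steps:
v = 105
h(J, W) = 162 (h(J, W) = -3 + 165 = 162)
V = -112/9 (V = -(96 + 16*1)/9 = -(96 + 16)/9 = -1/9*112 = -112/9 ≈ -12.444)
sqrt(h(-220, v) + V) = sqrt(162 - 112/9) = sqrt(1346/9) = sqrt(1346)/3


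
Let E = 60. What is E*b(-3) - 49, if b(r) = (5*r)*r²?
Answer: -8149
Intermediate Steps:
b(r) = 5*r³
E*b(-3) - 49 = 60*(5*(-3)³) - 49 = 60*(5*(-27)) - 49 = 60*(-135) - 49 = -8100 - 49 = -8149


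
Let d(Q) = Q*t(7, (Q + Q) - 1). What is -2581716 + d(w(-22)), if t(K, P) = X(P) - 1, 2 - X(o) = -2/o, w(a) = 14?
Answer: -69705926/27 ≈ -2.5817e+6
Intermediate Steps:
X(o) = 2 + 2/o (X(o) = 2 - (-2)/o = 2 + 2/o)
t(K, P) = 1 + 2/P (t(K, P) = (2 + 2/P) - 1 = 1 + 2/P)
d(Q) = Q*(1 + 2*Q)/(-1 + 2*Q) (d(Q) = Q*((2 + ((Q + Q) - 1))/((Q + Q) - 1)) = Q*((2 + (2*Q - 1))/(2*Q - 1)) = Q*((2 + (-1 + 2*Q))/(-1 + 2*Q)) = Q*((1 + 2*Q)/(-1 + 2*Q)) = Q*(1 + 2*Q)/(-1 + 2*Q))
-2581716 + d(w(-22)) = -2581716 + 14*(1 + 2*14)/(-1 + 2*14) = -2581716 + 14*(1 + 28)/(-1 + 28) = -2581716 + 14*29/27 = -2581716 + 14*(1/27)*29 = -2581716 + 406/27 = -69705926/27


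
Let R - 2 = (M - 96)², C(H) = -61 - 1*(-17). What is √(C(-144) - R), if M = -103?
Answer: I*√39647 ≈ 199.12*I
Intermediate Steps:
C(H) = -44 (C(H) = -61 + 17 = -44)
R = 39603 (R = 2 + (-103 - 96)² = 2 + (-199)² = 2 + 39601 = 39603)
√(C(-144) - R) = √(-44 - 1*39603) = √(-44 - 39603) = √(-39647) = I*√39647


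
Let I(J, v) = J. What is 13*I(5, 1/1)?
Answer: 65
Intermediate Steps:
13*I(5, 1/1) = 13*5 = 65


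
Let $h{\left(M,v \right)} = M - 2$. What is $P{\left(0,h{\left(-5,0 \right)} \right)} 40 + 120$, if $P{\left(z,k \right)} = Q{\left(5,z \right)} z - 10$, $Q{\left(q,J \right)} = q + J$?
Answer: $-280$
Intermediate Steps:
$Q{\left(q,J \right)} = J + q$
$h{\left(M,v \right)} = -2 + M$ ($h{\left(M,v \right)} = M - 2 = -2 + M$)
$P{\left(z,k \right)} = -10 + z \left(5 + z\right)$ ($P{\left(z,k \right)} = \left(z + 5\right) z - 10 = \left(5 + z\right) z - 10 = z \left(5 + z\right) - 10 = -10 + z \left(5 + z\right)$)
$P{\left(0,h{\left(-5,0 \right)} \right)} 40 + 120 = \left(-10 + 0 \left(5 + 0\right)\right) 40 + 120 = \left(-10 + 0 \cdot 5\right) 40 + 120 = \left(-10 + 0\right) 40 + 120 = \left(-10\right) 40 + 120 = -400 + 120 = -280$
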